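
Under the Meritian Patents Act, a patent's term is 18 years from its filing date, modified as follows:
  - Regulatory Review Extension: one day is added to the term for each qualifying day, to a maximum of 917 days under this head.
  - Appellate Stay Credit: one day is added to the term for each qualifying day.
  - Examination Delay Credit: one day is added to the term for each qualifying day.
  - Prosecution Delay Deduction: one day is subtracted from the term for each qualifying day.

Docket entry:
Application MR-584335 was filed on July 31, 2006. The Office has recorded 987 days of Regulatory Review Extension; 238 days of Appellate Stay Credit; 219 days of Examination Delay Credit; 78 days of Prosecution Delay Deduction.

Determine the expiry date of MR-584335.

Base term: filing date + 18 years → 31 July 2024.
Regulatory Review Extension: 987 days claimed exceeds the 917-day cap, so +917 days → 3 February 2027.
Appellate Stay Credit: +238 days → 29 September 2027.
Examination Delay Credit: +219 days → 5 May 2028.
Prosecution Delay Deduction: −78 days → 17 February 2028.

2028-02-17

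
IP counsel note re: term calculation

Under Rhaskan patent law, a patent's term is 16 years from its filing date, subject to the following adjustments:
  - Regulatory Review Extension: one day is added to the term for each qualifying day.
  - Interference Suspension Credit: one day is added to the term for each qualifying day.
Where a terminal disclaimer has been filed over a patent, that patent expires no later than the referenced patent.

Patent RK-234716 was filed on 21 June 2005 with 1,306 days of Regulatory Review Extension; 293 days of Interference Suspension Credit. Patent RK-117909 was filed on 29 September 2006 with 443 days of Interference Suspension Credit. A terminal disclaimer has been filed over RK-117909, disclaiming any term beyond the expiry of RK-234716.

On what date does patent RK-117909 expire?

Natural term of RK-117909:
  Base: filing + 16 years → 29 September 2022.
  Interference Suspension Credit: +443 days → 16 December 2023.
Expiry of referenced patent RK-234716:
  Base: filing + 16 years → 21 June 2021.
  Regulatory Review Extension: +1306 days → 17 January 2025.
  Interference Suspension Credit: +293 days → 6 November 2025.
Terminal disclaimer: RK-117909 expires on the earlier of 16 December 2023 and 6 November 2025.

2023-12-16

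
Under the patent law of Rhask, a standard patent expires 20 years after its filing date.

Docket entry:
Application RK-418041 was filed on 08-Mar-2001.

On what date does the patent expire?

Filing date + 20 years → 8 March 2021.

2021-03-08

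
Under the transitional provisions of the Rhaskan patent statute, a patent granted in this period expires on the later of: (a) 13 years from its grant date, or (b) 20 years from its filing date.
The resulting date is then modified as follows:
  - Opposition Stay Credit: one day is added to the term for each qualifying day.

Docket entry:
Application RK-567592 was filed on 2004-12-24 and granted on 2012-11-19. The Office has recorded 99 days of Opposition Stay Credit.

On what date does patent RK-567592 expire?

(a) grant + 13 years → 19 November 2025.
(b) filing + 20 years → 24 December 2024.
Later of the two: 19 November 2025.
Opposition Stay Credit: +99 days → 26 February 2026.

February 26, 2026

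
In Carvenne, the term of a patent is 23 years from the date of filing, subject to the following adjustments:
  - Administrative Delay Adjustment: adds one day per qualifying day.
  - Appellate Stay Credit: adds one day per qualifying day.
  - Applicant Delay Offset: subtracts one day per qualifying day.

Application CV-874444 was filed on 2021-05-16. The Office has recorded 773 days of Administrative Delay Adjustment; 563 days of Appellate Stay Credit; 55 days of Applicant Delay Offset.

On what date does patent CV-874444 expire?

Base term: filing date + 23 years → 16 May 2044.
Administrative Delay Adjustment: +773 days → 28 June 2046.
Appellate Stay Credit: +563 days → 12 January 2048.
Applicant Delay Offset: −55 days → 18 November 2047.

November 18, 2047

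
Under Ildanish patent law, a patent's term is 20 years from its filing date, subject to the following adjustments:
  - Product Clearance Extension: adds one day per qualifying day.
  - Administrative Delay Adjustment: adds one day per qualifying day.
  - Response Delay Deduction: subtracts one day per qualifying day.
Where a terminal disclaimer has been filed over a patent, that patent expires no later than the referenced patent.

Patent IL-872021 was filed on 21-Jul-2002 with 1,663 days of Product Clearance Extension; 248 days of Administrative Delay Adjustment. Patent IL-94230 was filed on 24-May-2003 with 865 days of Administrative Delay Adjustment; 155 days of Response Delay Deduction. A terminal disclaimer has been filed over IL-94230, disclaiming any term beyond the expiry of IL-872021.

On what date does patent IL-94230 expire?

Natural term of IL-94230:
  Base: filing + 20 years → 24 May 2023.
  Administrative Delay Adjustment: +865 days → 5 October 2025.
  Response Delay Deduction: −155 days → 3 May 2025.
Expiry of referenced patent IL-872021:
  Base: filing + 20 years → 21 July 2022.
  Product Clearance Extension: +1663 days → 8 February 2027.
  Administrative Delay Adjustment: +248 days → 14 October 2027.
Terminal disclaimer: IL-94230 expires on the earlier of 3 May 2025 and 14 October 2027.

2025-05-03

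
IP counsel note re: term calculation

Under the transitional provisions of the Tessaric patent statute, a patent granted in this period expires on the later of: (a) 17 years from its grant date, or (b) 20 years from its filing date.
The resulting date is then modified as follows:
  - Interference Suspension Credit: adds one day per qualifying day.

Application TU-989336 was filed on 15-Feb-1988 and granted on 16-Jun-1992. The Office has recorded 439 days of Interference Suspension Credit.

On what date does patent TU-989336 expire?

(a) grant + 17 years → 16 June 2009.
(b) filing + 20 years → 15 February 2008.
Later of the two: 16 June 2009.
Interference Suspension Credit: +439 days → 29 August 2010.

August 29, 2010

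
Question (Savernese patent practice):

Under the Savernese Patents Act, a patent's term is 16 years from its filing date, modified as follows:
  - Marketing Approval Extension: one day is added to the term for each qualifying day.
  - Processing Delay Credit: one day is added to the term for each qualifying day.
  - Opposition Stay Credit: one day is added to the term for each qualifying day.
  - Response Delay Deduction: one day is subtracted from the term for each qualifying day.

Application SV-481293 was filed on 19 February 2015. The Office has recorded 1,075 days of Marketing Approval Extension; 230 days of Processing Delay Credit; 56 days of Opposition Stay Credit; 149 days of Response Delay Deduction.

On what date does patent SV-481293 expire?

2034-06-15

Base term: filing date + 16 years → 19 February 2031.
Marketing Approval Extension: +1075 days → 29 January 2034.
Processing Delay Credit: +230 days → 16 September 2034.
Opposition Stay Credit: +56 days → 11 November 2034.
Response Delay Deduction: −149 days → 15 June 2034.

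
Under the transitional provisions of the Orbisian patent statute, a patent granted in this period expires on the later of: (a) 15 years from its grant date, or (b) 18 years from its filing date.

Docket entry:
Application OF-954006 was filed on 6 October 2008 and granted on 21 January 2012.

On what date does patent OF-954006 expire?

(a) grant + 15 years → 21 January 2027.
(b) filing + 18 years → 6 October 2026.
Later of the two: 21 January 2027.

2027-01-21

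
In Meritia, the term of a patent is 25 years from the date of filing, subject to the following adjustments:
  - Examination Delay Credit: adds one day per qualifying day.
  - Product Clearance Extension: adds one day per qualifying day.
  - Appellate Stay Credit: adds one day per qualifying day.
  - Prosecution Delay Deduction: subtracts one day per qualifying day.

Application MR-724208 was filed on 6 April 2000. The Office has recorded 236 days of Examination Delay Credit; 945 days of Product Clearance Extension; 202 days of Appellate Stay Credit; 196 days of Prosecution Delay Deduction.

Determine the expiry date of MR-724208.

Base term: filing date + 25 years → 6 April 2025.
Examination Delay Credit: +236 days → 28 November 2025.
Product Clearance Extension: +945 days → 30 June 2028.
Appellate Stay Credit: +202 days → 18 January 2029.
Prosecution Delay Deduction: −196 days → 6 July 2028.

2028-07-06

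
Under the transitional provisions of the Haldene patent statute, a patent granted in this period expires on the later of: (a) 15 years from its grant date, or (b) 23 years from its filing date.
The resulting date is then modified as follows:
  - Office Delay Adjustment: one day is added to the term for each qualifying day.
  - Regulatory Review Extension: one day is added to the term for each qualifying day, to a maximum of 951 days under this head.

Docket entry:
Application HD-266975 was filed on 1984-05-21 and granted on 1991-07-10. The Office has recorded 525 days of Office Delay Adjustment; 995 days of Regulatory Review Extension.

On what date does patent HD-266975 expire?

2011-06-05

(a) grant + 15 years → 10 July 2006.
(b) filing + 23 years → 21 May 2007.
Later of the two: 21 May 2007.
Office Delay Adjustment: +525 days → 27 October 2008.
Regulatory Review Extension: 995 days claimed exceeds the 951-day cap, so +951 days → 5 June 2011.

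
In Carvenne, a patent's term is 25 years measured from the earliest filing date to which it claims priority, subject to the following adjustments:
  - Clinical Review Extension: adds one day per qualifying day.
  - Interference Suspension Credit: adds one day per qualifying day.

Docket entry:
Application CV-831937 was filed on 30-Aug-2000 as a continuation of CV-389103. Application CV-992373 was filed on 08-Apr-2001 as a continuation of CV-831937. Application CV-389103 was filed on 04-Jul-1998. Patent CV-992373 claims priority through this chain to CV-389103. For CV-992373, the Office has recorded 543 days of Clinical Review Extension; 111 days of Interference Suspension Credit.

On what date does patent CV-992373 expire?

April 18, 2025

Earliest priority filing: 4 July 1998.
Base term: 4 July 1998 + 25 years → 4 July 2023.
Clinical Review Extension: +543 days → 28 December 2024.
Interference Suspension Credit: +111 days → 18 April 2025.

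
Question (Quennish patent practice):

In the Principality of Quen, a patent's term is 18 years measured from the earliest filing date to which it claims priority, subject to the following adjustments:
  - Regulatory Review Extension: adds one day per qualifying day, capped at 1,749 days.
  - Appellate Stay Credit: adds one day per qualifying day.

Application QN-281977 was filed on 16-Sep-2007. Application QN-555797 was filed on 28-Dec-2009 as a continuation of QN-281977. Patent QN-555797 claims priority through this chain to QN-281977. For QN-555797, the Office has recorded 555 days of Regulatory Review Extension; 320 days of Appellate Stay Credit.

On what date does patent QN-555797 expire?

2028-02-08

Earliest priority filing: 16 September 2007.
Base term: 16 September 2007 + 18 years → 16 September 2025.
Regulatory Review Extension: 555 days (within the 1749-day cap) → +555 days → 25 March 2027.
Appellate Stay Credit: +320 days → 8 February 2028.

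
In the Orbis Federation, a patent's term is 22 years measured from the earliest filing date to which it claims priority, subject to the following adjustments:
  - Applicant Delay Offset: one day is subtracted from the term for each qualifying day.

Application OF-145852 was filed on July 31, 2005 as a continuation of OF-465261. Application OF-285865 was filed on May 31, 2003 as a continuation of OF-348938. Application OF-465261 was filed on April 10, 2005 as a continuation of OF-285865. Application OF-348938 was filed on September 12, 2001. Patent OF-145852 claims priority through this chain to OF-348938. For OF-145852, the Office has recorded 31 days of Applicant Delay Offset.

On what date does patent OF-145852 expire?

Earliest priority filing: 12 September 2001.
Base term: 12 September 2001 + 22 years → 12 September 2023.
Applicant Delay Offset: −31 days → 12 August 2023.

2023-08-12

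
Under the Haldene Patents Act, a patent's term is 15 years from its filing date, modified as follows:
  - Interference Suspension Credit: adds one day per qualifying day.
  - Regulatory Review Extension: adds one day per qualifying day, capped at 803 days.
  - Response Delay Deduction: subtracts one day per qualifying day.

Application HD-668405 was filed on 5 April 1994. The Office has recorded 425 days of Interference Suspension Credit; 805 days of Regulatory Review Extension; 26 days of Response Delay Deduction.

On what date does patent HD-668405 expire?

Base term: filing date + 15 years → 5 April 2009.
Interference Suspension Credit: +425 days → 4 June 2010.
Regulatory Review Extension: 805 days claimed exceeds the 803-day cap, so +803 days → 15 August 2012.
Response Delay Deduction: −26 days → 20 July 2012.

2012-07-20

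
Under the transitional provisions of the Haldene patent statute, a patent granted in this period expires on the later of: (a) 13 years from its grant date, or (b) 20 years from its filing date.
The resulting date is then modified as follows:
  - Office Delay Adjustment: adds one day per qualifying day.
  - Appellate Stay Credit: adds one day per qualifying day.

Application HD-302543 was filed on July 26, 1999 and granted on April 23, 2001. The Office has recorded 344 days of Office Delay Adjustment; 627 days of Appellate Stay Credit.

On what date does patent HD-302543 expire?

(a) grant + 13 years → 23 April 2014.
(b) filing + 20 years → 26 July 2019.
Later of the two: 26 July 2019.
Office Delay Adjustment: +344 days → 4 July 2020.
Appellate Stay Credit: +627 days → 23 March 2022.

March 23, 2022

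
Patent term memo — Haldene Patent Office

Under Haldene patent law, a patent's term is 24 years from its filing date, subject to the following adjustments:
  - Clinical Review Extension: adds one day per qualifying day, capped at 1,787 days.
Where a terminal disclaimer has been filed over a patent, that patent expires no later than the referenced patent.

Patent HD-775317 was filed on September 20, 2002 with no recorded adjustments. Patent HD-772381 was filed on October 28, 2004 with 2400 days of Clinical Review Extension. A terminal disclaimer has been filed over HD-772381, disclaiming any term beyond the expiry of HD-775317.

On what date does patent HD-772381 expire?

Natural term of HD-772381:
  Base: filing + 24 years → 28 October 2028.
  Clinical Review Extension: 2400 days claimed exceeds the 1787-day cap, so +1787 days → 19 September 2033.
Expiry of referenced patent HD-775317:
  Base: filing + 24 years → 20 September 2026.
Terminal disclaimer: HD-772381 expires on the earlier of 19 September 2033 and 20 September 2026.

2026-09-20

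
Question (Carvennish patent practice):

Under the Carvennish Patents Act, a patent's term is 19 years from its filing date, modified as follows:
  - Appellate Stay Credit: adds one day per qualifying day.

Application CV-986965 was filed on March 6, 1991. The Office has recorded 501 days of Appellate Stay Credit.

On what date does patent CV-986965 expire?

July 20, 2011

Base term: filing date + 19 years → 6 March 2010.
Appellate Stay Credit: +501 days → 20 July 2011.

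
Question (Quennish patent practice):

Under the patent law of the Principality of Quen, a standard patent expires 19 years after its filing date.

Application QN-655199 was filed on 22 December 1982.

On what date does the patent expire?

December 22, 2001

Filing date + 19 years → 22 December 2001.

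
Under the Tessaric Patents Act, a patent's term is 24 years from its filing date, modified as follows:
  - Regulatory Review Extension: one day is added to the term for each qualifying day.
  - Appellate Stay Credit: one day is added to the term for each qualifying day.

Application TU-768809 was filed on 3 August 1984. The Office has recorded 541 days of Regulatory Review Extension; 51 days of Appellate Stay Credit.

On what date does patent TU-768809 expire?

Base term: filing date + 24 years → 3 August 2008.
Regulatory Review Extension: +541 days → 26 January 2010.
Appellate Stay Credit: +51 days → 18 March 2010.

March 18, 2010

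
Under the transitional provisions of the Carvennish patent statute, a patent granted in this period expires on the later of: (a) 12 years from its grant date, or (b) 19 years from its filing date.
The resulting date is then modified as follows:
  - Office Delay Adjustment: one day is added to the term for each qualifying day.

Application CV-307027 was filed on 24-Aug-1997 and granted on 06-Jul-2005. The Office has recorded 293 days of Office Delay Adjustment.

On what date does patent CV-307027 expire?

(a) grant + 12 years → 6 July 2017.
(b) filing + 19 years → 24 August 2016.
Later of the two: 6 July 2017.
Office Delay Adjustment: +293 days → 25 April 2018.

April 25, 2018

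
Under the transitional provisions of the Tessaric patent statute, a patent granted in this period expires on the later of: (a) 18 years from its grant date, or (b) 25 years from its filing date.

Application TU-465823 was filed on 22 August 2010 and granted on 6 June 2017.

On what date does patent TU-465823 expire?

August 22, 2035

(a) grant + 18 years → 6 June 2035.
(b) filing + 25 years → 22 August 2035.
Later of the two: 22 August 2035.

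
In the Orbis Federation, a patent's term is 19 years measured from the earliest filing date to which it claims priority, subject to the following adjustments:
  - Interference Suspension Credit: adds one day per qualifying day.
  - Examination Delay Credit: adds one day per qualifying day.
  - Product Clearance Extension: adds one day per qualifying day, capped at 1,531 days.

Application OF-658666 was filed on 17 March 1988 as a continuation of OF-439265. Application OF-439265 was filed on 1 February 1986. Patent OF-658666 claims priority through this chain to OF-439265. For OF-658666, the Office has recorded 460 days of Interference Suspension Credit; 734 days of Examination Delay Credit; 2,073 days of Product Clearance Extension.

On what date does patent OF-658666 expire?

July 19, 2012

Earliest priority filing: 1 February 1986.
Base term: 1 February 1986 + 19 years → 1 February 2005.
Interference Suspension Credit: +460 days → 7 May 2006.
Examination Delay Credit: +734 days → 10 May 2008.
Product Clearance Extension: 2073 days claimed exceeds the 1531-day cap, so +1531 days → 19 July 2012.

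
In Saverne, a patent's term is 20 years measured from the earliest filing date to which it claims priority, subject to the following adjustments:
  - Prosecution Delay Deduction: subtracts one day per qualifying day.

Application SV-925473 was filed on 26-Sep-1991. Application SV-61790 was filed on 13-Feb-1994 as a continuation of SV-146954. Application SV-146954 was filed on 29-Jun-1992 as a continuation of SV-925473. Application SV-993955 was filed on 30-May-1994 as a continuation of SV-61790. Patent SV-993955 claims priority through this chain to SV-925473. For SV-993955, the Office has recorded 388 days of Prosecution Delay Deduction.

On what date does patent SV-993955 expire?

Earliest priority filing: 26 September 1991.
Base term: 26 September 1991 + 20 years → 26 September 2011.
Prosecution Delay Deduction: −388 days → 3 September 2010.

2010-09-03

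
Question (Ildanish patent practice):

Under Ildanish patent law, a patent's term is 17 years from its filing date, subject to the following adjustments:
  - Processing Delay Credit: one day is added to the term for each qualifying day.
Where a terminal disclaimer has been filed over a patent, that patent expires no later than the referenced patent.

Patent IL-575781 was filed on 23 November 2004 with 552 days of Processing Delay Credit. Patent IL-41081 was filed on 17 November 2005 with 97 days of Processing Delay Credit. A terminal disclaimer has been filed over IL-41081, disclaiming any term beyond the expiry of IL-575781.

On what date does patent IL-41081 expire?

Natural term of IL-41081:
  Base: filing + 17 years → 17 November 2022.
  Processing Delay Credit: +97 days → 22 February 2023.
Expiry of referenced patent IL-575781:
  Base: filing + 17 years → 23 November 2021.
  Processing Delay Credit: +552 days → 29 May 2023.
Terminal disclaimer: IL-41081 expires on the earlier of 22 February 2023 and 29 May 2023.

2023-02-22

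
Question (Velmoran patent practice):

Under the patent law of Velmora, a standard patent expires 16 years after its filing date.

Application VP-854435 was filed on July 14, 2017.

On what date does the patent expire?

Filing date + 16 years → 14 July 2033.

2033-07-14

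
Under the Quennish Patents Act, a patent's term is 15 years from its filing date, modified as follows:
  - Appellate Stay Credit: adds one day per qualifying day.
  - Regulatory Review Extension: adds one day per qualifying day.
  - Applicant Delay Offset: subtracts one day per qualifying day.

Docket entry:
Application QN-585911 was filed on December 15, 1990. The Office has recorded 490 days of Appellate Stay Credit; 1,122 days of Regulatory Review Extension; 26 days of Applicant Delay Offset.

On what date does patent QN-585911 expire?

Base term: filing date + 15 years → 15 December 2005.
Appellate Stay Credit: +490 days → 19 April 2007.
Regulatory Review Extension: +1122 days → 15 May 2010.
Applicant Delay Offset: −26 days → 19 April 2010.

2010-04-19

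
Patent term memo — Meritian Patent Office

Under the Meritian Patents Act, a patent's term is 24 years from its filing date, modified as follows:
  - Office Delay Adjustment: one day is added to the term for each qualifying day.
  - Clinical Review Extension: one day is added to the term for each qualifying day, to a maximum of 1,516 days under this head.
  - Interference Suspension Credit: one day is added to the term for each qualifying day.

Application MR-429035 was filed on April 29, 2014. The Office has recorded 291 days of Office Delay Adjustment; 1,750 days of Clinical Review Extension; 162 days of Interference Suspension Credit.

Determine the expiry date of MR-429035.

September 19, 2043

Base term: filing date + 24 years → 29 April 2038.
Office Delay Adjustment: +291 days → 14 February 2039.
Clinical Review Extension: 1750 days claimed exceeds the 1516-day cap, so +1516 days → 10 April 2043.
Interference Suspension Credit: +162 days → 19 September 2043.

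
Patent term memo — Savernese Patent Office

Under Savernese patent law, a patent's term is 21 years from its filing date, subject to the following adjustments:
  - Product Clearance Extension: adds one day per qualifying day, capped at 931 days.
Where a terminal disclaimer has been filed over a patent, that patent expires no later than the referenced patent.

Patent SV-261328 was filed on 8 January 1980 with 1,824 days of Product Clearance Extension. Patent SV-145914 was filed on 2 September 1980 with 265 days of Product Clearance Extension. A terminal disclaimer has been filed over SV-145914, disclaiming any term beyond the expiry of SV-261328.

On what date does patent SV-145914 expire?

Natural term of SV-145914:
  Base: filing + 21 years → 2 September 2001.
  Product Clearance Extension: 265 days (within the 931-day cap) → +265 days → 25 May 2002.
Expiry of referenced patent SV-261328:
  Base: filing + 21 years → 8 January 2001.
  Product Clearance Extension: 1824 days claimed exceeds the 931-day cap, so +931 days → 28 July 2003.
Terminal disclaimer: SV-145914 expires on the earlier of 25 May 2002 and 28 July 2003.

May 25, 2002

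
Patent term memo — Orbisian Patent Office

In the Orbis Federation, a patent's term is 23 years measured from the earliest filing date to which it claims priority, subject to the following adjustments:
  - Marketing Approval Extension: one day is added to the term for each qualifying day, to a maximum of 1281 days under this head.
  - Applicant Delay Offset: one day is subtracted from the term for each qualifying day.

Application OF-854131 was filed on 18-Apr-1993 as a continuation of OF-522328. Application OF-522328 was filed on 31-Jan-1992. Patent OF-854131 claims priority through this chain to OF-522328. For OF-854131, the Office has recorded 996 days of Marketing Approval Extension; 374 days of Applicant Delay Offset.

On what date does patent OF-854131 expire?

October 14, 2016

Earliest priority filing: 31 January 1992.
Base term: 31 January 1992 + 23 years → 31 January 2015.
Marketing Approval Extension: 996 days (within the 1281-day cap) → +996 days → 23 October 2017.
Applicant Delay Offset: −374 days → 14 October 2016.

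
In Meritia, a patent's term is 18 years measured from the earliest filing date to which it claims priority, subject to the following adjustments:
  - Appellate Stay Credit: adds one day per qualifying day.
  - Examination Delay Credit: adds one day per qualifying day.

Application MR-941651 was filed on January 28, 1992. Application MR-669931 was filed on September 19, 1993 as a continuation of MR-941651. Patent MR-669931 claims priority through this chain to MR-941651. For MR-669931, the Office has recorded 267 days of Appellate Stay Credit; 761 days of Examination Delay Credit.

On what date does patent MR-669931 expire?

Earliest priority filing: 28 January 1992.
Base term: 28 January 1992 + 18 years → 28 January 2010.
Appellate Stay Credit: +267 days → 22 October 2010.
Examination Delay Credit: +761 days → 21 November 2012.

2012-11-21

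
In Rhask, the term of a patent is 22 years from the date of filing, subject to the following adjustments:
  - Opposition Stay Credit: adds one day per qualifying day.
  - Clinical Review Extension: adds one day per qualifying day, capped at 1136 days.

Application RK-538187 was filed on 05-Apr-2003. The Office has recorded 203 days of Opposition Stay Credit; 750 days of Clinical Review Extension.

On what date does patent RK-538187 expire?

Base term: filing date + 22 years → 5 April 2025.
Opposition Stay Credit: +203 days → 25 October 2025.
Clinical Review Extension: 750 days (within the 1136-day cap) → +750 days → 14 November 2027.

November 14, 2027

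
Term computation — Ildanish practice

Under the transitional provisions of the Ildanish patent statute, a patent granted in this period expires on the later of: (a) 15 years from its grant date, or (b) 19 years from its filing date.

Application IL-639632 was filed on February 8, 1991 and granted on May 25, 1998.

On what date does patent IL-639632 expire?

May 25, 2013

(a) grant + 15 years → 25 May 2013.
(b) filing + 19 years → 8 February 2010.
Later of the two: 25 May 2013.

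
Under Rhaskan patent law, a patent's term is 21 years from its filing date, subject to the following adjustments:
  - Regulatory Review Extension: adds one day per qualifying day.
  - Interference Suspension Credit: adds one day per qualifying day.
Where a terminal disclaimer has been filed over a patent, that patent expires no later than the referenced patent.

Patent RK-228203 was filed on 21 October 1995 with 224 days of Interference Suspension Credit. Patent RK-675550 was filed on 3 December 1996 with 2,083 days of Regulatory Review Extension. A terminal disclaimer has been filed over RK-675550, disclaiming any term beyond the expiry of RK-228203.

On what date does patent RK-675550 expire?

June 2, 2017

Natural term of RK-675550:
  Base: filing + 21 years → 3 December 2017.
  Regulatory Review Extension: +2083 days → 17 August 2023.
Expiry of referenced patent RK-228203:
  Base: filing + 21 years → 21 October 2016.
  Interference Suspension Credit: +224 days → 2 June 2017.
Terminal disclaimer: RK-675550 expires on the earlier of 17 August 2023 and 2 June 2017.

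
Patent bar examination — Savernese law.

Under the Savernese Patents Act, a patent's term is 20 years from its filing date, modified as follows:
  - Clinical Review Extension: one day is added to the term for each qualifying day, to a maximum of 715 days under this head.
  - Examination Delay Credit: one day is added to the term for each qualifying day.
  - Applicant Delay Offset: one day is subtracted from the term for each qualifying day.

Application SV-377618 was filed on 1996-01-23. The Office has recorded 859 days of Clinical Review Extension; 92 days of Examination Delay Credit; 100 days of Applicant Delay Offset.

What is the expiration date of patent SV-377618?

Base term: filing date + 20 years → 23 January 2016.
Clinical Review Extension: 859 days claimed exceeds the 715-day cap, so +715 days → 7 January 2018.
Examination Delay Credit: +92 days → 9 April 2018.
Applicant Delay Offset: −100 days → 30 December 2017.

December 30, 2017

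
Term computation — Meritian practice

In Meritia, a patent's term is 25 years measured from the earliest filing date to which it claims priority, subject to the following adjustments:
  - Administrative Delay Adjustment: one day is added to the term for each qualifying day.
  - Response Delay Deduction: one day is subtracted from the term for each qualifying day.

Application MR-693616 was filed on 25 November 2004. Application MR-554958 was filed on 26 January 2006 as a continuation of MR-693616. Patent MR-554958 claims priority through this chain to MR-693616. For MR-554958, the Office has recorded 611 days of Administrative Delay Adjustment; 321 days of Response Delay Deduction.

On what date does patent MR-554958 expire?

September 11, 2030

Earliest priority filing: 25 November 2004.
Base term: 25 November 2004 + 25 years → 25 November 2029.
Administrative Delay Adjustment: +611 days → 29 July 2031.
Response Delay Deduction: −321 days → 11 September 2030.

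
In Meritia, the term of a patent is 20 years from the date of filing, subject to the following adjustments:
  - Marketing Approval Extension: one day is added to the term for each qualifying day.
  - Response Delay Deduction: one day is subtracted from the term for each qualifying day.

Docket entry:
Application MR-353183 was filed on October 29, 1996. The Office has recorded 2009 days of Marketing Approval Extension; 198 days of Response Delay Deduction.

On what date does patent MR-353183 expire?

Base term: filing date + 20 years → 29 October 2016.
Marketing Approval Extension: +2009 days → 30 April 2022.
Response Delay Deduction: −198 days → 14 October 2021.

2021-10-14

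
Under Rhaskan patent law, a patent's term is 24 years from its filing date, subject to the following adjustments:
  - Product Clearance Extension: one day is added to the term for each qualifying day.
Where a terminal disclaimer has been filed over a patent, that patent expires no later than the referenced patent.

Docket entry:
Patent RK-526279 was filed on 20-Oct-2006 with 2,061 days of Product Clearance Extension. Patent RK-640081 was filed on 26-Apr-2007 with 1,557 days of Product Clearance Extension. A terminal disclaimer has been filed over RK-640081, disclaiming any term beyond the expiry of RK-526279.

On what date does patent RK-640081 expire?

2035-07-31

Natural term of RK-640081:
  Base: filing + 24 years → 26 April 2031.
  Product Clearance Extension: +1557 days → 31 July 2035.
Expiry of referenced patent RK-526279:
  Base: filing + 24 years → 20 October 2030.
  Product Clearance Extension: +2061 days → 11 June 2036.
Terminal disclaimer: RK-640081 expires on the earlier of 31 July 2035 and 11 June 2036.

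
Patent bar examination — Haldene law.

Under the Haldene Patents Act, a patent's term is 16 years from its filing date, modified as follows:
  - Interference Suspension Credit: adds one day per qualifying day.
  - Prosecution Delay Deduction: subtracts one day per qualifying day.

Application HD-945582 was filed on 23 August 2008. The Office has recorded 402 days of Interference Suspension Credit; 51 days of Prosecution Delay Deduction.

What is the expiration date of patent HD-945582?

Base term: filing date + 16 years → 23 August 2024.
Interference Suspension Credit: +402 days → 29 September 2025.
Prosecution Delay Deduction: −51 days → 9 August 2025.

2025-08-09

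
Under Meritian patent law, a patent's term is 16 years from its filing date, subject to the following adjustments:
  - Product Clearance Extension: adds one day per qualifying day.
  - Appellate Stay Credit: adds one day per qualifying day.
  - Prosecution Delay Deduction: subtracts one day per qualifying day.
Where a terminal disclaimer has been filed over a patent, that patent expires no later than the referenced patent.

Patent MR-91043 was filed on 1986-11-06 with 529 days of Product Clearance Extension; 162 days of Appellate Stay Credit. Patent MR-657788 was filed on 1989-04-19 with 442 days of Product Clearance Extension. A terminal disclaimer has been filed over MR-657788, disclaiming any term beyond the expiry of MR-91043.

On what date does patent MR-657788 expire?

2004-09-27

Natural term of MR-657788:
  Base: filing + 16 years → 19 April 2005.
  Product Clearance Extension: +442 days → 5 July 2006.
Expiry of referenced patent MR-91043:
  Base: filing + 16 years → 6 November 2002.
  Product Clearance Extension: +529 days → 18 April 2004.
  Appellate Stay Credit: +162 days → 27 September 2004.
Terminal disclaimer: MR-657788 expires on the earlier of 5 July 2006 and 27 September 2004.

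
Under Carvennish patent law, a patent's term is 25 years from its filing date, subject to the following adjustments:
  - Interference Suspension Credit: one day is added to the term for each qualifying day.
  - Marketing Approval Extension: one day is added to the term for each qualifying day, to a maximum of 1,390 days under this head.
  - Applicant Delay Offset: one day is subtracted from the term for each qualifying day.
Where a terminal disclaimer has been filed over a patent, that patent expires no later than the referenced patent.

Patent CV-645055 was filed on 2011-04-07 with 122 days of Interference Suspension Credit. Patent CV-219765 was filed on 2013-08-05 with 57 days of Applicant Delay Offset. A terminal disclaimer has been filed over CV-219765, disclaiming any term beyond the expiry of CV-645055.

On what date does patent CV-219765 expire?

2036-08-07

Natural term of CV-219765:
  Base: filing + 25 years → 5 August 2038.
  Applicant Delay Offset: −57 days → 9 June 2038.
Expiry of referenced patent CV-645055:
  Base: filing + 25 years → 7 April 2036.
  Interference Suspension Credit: +122 days → 7 August 2036.
Terminal disclaimer: CV-219765 expires on the earlier of 9 June 2038 and 7 August 2036.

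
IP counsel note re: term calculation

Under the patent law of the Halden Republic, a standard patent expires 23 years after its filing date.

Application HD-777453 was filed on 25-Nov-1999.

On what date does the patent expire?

Filing date + 23 years → 25 November 2022.

November 25, 2022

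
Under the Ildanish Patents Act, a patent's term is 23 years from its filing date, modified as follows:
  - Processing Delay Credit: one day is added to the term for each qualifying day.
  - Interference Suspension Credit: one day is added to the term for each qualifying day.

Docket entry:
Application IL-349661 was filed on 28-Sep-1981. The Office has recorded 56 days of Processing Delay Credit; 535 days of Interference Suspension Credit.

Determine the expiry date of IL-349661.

2006-05-12

Base term: filing date + 23 years → 28 September 2004.
Processing Delay Credit: +56 days → 23 November 2004.
Interference Suspension Credit: +535 days → 12 May 2006.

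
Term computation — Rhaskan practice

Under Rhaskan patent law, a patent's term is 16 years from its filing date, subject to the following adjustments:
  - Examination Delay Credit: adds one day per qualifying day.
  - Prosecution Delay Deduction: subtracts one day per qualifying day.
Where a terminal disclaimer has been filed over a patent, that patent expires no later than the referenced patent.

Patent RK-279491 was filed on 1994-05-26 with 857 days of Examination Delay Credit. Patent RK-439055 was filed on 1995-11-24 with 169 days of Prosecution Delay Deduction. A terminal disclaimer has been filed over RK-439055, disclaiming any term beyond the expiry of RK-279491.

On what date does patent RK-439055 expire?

Natural term of RK-439055:
  Base: filing + 16 years → 24 November 2011.
  Prosecution Delay Deduction: −169 days → 8 June 2011.
Expiry of referenced patent RK-279491:
  Base: filing + 16 years → 26 May 2010.
  Examination Delay Credit: +857 days → 29 September 2012.
Terminal disclaimer: RK-439055 expires on the earlier of 8 June 2011 and 29 September 2012.

2011-06-08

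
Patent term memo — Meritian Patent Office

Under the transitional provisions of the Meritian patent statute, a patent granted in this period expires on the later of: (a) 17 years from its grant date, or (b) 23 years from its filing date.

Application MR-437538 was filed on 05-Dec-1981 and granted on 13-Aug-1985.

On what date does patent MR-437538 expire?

(a) grant + 17 years → 13 August 2002.
(b) filing + 23 years → 5 December 2004.
Later of the two: 5 December 2004.

2004-12-05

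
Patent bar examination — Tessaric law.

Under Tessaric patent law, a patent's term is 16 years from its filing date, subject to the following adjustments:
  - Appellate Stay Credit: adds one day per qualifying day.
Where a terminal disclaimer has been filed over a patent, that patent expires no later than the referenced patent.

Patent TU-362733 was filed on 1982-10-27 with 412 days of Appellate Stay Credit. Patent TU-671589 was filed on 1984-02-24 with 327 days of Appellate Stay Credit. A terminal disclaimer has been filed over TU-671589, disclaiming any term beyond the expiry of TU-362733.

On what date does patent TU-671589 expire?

Natural term of TU-671589:
  Base: filing + 16 years → 24 February 2000.
  Appellate Stay Credit: +327 days → 16 January 2001.
Expiry of referenced patent TU-362733:
  Base: filing + 16 years → 27 October 1998.
  Appellate Stay Credit: +412 days → 13 December 1999.
Terminal disclaimer: TU-671589 expires on the earlier of 16 January 2001 and 13 December 1999.

1999-12-13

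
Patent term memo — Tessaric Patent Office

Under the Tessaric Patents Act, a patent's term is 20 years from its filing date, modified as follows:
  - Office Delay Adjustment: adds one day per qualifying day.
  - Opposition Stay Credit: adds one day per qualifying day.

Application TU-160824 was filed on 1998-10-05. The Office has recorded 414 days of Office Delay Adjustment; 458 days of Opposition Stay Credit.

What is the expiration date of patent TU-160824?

February 23, 2021

Base term: filing date + 20 years → 5 October 2018.
Office Delay Adjustment: +414 days → 23 November 2019.
Opposition Stay Credit: +458 days → 23 February 2021.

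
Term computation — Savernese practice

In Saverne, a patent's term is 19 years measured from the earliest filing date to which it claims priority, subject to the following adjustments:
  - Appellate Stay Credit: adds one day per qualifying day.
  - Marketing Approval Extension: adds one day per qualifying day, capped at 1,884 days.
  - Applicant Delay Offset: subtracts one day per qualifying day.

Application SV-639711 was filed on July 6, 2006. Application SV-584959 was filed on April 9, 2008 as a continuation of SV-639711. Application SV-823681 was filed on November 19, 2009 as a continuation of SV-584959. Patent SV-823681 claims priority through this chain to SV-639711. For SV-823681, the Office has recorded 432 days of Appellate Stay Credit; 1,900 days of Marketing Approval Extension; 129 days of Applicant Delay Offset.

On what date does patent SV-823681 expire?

2031-07-02

Earliest priority filing: 6 July 2006.
Base term: 6 July 2006 + 19 years → 6 July 2025.
Appellate Stay Credit: +432 days → 11 September 2026.
Marketing Approval Extension: 1900 days claimed exceeds the 1884-day cap, so +1884 days → 8 November 2031.
Applicant Delay Offset: −129 days → 2 July 2031.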